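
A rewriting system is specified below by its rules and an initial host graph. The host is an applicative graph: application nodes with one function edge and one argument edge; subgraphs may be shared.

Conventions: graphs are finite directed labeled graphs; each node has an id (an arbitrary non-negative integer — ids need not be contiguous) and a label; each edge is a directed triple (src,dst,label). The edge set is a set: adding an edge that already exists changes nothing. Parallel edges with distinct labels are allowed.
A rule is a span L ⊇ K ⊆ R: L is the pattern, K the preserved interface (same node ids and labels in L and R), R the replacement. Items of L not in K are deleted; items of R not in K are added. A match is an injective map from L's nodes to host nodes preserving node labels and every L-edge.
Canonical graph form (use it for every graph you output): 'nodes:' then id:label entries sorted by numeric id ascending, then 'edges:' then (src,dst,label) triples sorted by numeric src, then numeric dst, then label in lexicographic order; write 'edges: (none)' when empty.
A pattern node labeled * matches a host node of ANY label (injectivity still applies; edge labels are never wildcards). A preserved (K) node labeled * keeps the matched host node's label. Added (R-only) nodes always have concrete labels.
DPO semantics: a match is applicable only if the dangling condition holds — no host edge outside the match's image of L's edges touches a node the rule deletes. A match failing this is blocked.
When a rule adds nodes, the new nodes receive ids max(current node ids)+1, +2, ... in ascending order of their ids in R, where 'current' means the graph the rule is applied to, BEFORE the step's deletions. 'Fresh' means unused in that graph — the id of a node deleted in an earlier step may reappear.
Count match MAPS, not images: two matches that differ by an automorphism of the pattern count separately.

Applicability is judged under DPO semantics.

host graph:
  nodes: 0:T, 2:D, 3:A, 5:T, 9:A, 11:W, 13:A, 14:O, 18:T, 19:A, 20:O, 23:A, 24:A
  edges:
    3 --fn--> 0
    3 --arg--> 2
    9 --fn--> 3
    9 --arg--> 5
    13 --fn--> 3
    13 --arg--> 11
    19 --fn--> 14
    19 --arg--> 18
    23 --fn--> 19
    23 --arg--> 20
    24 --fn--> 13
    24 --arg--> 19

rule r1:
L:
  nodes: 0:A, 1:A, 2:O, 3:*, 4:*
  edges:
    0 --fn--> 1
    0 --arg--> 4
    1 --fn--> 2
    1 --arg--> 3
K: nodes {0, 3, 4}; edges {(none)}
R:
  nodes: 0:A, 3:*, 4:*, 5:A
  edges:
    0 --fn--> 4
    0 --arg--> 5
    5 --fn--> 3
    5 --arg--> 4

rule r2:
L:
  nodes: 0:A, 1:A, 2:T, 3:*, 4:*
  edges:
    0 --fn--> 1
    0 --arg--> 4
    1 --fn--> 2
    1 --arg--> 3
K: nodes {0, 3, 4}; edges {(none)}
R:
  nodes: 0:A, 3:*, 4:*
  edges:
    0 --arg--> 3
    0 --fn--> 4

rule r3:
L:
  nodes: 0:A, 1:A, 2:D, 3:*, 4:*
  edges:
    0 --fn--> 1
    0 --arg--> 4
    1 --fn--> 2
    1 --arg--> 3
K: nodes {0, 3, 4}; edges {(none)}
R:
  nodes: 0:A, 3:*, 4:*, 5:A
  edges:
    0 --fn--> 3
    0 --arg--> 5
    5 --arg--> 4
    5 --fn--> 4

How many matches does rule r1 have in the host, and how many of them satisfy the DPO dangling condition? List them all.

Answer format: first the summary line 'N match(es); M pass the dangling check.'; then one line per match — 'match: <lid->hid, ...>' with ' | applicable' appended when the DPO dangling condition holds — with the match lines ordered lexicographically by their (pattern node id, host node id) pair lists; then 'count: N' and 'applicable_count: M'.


1 match(es); 0 pass the dangling check.
match: 0->23, 1->19, 2->14, 3->18, 4->20
count: 1
applicable_count: 0


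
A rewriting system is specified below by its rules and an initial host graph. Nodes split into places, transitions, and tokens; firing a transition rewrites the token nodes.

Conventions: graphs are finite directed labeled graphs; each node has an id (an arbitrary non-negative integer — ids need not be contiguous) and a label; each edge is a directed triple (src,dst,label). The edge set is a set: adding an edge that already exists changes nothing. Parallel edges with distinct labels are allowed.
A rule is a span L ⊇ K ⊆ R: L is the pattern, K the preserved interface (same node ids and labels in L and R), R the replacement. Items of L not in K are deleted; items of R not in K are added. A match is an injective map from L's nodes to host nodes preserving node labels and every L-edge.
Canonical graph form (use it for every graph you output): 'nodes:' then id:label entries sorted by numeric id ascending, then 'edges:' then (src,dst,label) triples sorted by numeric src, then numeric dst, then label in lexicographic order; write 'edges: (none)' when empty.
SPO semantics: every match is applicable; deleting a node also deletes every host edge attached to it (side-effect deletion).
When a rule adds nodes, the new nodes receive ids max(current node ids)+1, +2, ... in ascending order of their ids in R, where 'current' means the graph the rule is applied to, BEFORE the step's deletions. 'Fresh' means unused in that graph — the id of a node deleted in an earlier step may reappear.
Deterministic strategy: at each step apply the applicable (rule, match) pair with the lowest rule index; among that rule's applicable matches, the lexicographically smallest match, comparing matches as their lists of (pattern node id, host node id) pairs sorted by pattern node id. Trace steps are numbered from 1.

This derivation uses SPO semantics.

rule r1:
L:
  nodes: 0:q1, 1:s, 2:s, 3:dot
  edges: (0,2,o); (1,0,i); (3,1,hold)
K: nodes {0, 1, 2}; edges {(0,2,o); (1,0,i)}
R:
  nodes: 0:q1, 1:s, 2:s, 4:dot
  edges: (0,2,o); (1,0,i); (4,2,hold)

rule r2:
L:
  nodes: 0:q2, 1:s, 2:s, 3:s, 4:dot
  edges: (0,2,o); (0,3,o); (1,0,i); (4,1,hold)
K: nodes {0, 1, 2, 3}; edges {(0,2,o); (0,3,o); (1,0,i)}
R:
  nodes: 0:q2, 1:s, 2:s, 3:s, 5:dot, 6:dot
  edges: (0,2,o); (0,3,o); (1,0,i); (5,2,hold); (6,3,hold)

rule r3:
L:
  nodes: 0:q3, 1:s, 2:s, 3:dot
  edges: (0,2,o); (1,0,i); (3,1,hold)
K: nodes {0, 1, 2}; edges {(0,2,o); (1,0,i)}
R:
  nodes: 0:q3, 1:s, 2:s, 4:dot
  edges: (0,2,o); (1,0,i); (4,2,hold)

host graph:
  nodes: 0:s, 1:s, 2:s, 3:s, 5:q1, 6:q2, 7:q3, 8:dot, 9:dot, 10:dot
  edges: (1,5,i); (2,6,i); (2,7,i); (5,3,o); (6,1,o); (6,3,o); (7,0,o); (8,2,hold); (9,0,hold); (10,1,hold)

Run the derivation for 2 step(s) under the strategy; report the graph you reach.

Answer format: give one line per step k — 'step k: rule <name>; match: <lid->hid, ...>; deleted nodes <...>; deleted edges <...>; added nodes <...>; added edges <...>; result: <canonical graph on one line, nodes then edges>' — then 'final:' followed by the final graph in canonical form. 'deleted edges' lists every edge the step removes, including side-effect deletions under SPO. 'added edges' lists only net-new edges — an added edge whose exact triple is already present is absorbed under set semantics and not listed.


step 1: rule r1; match: 0->5, 1->1, 2->3, 3->10; deleted nodes 10; deleted edges (10,1,hold); added nodes 11; added edges (11,3,hold); result: nodes: 0:s, 1:s, 2:s, 3:s, 5:q1, 6:q2, 7:q3, 8:dot, 9:dot, 11:dot edges: (1,5,i); (2,6,i); (2,7,i); (5,3,o); (6,1,o); (6,3,o); (7,0,o); (8,2,hold); (9,0,hold); (11,3,hold)
step 2: rule r2; match: 0->6, 1->2, 2->1, 3->3, 4->8; deleted nodes 8; deleted edges (8,2,hold); added nodes 12, 13; added edges (12,1,hold); (13,3,hold); result: nodes: 0:s, 1:s, 2:s, 3:s, 5:q1, 6:q2, 7:q3, 9:dot, 11:dot, 12:dot, 13:dot edges: (1,5,i); (2,6,i); (2,7,i); (5,3,o); (6,1,o); (6,3,o); (7,0,o); (9,0,hold); (11,3,hold); (12,1,hold); (13,3,hold)
final:
nodes: 0:s, 1:s, 2:s, 3:s, 5:q1, 6:q2, 7:q3, 9:dot, 11:dot, 12:dot, 13:dot
edges: (1,5,i); (2,6,i); (2,7,i); (5,3,o); (6,1,o); (6,3,o); (7,0,o); (9,0,hold); (11,3,hold); (12,1,hold); (13,3,hold)


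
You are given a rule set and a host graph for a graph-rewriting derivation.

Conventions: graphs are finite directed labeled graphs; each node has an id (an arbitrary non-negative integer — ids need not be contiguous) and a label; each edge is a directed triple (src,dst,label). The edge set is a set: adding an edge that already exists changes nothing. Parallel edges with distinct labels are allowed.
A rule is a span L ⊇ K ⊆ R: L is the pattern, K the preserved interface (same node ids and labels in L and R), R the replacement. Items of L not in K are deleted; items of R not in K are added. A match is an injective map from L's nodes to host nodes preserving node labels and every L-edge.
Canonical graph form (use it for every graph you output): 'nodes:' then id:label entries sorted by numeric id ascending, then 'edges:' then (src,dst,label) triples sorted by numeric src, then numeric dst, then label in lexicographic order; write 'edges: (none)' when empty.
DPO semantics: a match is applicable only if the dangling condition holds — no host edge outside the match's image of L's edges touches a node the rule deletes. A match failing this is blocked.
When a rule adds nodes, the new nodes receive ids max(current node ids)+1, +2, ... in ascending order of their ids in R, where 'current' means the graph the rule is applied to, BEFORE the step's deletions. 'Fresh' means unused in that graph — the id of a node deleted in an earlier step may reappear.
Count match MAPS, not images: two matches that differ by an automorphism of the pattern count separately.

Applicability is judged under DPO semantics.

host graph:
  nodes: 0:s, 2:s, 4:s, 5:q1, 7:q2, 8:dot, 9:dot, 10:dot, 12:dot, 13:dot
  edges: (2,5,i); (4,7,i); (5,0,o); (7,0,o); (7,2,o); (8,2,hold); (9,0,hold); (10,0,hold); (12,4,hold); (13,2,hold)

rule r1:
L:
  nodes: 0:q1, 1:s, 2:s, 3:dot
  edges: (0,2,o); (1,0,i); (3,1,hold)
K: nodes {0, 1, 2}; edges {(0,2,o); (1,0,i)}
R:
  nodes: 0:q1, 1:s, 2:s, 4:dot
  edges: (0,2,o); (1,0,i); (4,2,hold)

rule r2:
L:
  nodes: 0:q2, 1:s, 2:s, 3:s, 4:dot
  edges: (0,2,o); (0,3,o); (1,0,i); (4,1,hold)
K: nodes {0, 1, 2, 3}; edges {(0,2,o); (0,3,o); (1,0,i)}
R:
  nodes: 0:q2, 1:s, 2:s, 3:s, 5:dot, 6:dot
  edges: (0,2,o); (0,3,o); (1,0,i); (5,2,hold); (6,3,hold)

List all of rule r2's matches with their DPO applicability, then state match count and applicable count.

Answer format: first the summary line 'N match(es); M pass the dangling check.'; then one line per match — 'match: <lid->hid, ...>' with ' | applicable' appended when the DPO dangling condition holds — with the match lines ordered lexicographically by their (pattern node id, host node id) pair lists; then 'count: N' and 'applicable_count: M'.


2 match(es); 2 pass the dangling check.
match: 0->7, 1->4, 2->0, 3->2, 4->12 | applicable
match: 0->7, 1->4, 2->2, 3->0, 4->12 | applicable
count: 2
applicable_count: 2


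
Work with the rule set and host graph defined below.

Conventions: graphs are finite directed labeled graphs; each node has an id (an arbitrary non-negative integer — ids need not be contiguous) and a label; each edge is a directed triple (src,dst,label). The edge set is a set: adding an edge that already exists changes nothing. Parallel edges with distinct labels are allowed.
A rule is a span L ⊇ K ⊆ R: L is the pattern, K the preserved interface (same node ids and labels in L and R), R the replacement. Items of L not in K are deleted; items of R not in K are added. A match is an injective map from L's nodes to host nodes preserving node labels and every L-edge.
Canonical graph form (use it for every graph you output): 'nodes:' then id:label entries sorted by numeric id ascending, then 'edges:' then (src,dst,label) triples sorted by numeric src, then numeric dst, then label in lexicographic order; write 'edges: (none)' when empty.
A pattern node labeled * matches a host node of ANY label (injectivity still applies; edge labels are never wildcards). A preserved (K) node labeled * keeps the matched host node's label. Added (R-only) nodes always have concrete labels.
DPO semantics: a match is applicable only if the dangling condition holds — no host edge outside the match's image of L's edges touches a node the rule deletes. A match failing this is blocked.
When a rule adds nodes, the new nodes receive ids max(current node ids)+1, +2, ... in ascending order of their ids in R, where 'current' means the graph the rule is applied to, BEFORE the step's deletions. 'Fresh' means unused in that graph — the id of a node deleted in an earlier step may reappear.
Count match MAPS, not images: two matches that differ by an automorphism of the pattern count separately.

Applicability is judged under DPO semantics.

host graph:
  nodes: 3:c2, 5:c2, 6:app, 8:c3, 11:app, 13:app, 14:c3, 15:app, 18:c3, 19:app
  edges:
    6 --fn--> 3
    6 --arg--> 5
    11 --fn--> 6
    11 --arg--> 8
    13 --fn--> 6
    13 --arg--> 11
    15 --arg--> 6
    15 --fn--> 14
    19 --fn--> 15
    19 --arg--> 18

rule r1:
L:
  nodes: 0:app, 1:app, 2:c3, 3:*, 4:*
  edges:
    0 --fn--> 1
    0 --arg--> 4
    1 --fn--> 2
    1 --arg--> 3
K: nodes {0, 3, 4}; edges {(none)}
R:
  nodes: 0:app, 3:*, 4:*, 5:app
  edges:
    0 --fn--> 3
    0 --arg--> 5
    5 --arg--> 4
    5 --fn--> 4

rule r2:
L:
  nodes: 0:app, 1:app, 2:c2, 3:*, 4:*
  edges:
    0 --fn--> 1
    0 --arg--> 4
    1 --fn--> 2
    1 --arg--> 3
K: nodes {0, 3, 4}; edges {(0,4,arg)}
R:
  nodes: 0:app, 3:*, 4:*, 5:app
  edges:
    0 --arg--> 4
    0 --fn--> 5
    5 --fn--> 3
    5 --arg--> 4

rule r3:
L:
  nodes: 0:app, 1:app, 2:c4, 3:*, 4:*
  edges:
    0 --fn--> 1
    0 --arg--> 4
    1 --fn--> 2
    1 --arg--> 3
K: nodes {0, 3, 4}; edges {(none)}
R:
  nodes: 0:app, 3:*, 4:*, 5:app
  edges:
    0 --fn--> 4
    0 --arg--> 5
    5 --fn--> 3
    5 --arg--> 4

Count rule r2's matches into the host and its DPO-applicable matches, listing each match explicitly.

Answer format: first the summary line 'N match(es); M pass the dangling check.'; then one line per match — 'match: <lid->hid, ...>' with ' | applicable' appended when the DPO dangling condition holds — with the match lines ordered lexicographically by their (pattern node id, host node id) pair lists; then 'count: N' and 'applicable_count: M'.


2 match(es); 0 pass the dangling check.
match: 0->11, 1->6, 2->3, 3->5, 4->8
match: 0->13, 1->6, 2->3, 3->5, 4->11
count: 2
applicable_count: 0


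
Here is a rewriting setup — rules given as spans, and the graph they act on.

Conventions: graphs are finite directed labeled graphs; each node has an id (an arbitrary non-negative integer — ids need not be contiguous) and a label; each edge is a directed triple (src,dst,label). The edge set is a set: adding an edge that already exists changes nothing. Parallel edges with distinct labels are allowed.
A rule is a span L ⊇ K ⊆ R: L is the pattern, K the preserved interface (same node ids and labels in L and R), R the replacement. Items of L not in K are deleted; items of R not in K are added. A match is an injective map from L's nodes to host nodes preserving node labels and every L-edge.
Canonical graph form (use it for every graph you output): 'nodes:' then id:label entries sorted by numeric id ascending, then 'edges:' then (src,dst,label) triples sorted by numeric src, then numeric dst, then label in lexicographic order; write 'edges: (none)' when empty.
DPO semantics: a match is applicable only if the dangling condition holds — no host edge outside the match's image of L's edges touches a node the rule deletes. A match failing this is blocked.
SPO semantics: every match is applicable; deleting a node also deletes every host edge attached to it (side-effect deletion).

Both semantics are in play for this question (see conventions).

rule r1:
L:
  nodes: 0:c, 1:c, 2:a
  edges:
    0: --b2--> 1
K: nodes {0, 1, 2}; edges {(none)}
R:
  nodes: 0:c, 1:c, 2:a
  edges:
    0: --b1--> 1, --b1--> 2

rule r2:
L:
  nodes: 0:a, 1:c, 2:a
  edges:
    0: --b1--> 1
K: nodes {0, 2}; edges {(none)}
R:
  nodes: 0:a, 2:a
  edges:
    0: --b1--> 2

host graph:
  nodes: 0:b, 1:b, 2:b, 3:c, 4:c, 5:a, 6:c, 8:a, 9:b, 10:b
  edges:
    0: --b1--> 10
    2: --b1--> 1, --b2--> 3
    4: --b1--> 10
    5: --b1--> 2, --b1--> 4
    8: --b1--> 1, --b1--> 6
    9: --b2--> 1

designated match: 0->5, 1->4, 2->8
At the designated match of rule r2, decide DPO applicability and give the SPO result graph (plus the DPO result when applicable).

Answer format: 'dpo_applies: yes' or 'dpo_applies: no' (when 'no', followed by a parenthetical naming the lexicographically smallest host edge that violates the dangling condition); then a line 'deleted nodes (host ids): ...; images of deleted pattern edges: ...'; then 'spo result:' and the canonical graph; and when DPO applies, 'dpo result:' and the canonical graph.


dpo_applies: no
(the rule deletes node 4, which keeps host edge (4,10,b1) outside the match image — the dangling condition fails, DPO blocks; SPO proceeds and side-deletes such edges)
deleted nodes (host ids): 4; images of deleted pattern edges: (5,4,b1)
spo result:
nodes: 0:b, 1:b, 2:b, 3:c, 5:a, 6:c, 8:a, 9:b, 10:b
edges: (0,10,b1); (2,1,b1); (2,3,b2); (5,2,b1); (5,8,b1); (8,1,b1); (8,6,b1); (9,1,b2)


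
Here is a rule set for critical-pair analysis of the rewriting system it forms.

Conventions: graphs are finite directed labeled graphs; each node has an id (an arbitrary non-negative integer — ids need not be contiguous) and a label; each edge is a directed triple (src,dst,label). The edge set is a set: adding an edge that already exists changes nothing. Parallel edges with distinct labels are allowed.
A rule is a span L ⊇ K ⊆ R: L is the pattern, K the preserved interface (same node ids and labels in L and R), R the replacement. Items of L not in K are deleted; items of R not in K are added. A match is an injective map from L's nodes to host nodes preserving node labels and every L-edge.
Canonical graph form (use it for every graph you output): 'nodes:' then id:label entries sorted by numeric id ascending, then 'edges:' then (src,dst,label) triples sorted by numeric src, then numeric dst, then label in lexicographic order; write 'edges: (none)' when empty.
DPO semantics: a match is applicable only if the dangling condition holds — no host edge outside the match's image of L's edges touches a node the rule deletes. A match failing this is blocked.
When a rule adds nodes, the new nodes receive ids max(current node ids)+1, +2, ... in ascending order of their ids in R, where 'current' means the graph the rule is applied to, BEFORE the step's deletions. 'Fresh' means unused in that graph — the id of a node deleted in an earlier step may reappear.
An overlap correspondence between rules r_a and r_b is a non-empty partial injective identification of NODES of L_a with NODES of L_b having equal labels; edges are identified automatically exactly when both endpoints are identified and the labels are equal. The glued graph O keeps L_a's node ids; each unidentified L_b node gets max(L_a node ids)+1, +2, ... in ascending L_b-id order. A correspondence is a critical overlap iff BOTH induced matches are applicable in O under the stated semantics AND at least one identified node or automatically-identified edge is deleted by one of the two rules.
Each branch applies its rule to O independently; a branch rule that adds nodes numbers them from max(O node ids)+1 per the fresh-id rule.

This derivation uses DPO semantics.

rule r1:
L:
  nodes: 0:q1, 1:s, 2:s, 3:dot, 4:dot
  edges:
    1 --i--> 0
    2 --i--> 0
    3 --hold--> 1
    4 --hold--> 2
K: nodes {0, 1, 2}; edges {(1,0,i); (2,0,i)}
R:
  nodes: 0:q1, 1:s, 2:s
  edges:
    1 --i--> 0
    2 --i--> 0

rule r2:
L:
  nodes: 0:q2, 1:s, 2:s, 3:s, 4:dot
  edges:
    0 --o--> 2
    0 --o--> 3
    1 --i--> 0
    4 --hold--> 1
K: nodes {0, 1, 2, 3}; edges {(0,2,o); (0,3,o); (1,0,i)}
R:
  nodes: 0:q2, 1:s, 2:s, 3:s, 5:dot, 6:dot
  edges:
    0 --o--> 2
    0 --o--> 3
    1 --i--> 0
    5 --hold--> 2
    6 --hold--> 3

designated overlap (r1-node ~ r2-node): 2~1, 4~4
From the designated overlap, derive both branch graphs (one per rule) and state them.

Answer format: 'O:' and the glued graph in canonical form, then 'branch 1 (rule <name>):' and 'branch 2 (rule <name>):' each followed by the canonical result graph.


O:
nodes: 0:q1, 1:s, 2:s, 3:dot, 4:dot, 5:q2, 6:s, 7:s
edges: (1,0,i); (2,0,i); (2,5,i); (3,1,hold); (4,2,hold); (5,6,o); (5,7,o)
branch 1 (rule r1):
nodes: 0:q1, 1:s, 2:s, 5:q2, 6:s, 7:s
edges: (1,0,i); (2,0,i); (2,5,i); (5,6,o); (5,7,o)
branch 2 (rule r2):
nodes: 0:q1, 1:s, 2:s, 3:dot, 5:q2, 6:s, 7:s, 8:dot, 9:dot
edges: (1,0,i); (2,0,i); (2,5,i); (3,1,hold); (5,6,o); (5,7,o); (8,6,hold); (9,7,hold)


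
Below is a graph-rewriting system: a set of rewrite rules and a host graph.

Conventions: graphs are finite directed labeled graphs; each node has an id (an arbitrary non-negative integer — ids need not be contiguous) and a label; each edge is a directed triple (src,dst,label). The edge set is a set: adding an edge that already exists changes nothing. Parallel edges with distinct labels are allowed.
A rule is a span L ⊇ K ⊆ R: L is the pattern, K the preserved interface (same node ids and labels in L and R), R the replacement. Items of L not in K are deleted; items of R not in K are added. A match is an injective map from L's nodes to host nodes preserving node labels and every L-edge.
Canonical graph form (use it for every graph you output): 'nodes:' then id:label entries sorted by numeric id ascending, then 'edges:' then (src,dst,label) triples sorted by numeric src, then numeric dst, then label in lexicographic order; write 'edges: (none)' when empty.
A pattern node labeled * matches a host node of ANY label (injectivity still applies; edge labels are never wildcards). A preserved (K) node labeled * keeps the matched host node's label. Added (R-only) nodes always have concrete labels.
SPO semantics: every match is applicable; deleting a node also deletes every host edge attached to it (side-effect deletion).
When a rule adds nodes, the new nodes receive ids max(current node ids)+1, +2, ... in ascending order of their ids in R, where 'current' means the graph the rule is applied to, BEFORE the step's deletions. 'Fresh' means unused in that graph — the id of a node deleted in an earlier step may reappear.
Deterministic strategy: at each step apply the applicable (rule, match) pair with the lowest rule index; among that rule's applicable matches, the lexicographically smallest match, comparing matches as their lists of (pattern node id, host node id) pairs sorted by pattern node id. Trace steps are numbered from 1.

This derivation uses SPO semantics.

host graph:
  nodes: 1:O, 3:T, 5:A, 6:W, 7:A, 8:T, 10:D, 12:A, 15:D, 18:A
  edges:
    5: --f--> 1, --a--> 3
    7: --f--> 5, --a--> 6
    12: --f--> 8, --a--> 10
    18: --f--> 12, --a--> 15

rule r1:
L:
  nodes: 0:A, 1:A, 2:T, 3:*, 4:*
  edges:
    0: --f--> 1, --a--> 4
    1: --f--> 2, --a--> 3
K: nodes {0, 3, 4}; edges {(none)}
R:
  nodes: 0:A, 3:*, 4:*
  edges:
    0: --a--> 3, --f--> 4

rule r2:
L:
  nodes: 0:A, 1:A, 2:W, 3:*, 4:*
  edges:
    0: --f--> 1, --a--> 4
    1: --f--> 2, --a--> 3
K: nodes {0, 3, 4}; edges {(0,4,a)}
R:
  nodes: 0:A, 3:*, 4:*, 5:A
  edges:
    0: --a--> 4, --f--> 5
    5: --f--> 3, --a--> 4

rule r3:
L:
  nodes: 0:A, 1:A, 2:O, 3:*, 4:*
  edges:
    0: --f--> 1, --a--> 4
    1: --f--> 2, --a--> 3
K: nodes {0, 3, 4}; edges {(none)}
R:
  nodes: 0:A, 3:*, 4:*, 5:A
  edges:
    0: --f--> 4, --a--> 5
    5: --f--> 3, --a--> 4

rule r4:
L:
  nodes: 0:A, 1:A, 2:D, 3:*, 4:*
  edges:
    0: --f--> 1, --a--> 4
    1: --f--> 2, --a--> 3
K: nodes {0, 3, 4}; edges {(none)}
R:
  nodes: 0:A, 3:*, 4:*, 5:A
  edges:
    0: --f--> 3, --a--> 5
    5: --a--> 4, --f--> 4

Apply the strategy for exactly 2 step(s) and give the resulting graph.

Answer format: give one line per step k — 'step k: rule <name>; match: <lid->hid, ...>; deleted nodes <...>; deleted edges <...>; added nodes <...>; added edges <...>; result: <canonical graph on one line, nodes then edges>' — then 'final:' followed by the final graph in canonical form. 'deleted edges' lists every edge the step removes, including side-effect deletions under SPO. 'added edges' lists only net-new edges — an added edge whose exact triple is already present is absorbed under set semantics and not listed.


step 1: rule r1; match: 0->18, 1->12, 2->8, 3->10, 4->15; deleted nodes 8, 12; deleted edges (12,8,f); (12,10,a); (18,12,f); (18,15,a); added nodes (none); added edges (18,10,a); (18,15,f); result: nodes: 1:O, 3:T, 5:A, 6:W, 7:A, 10:D, 15:D, 18:A edges: (5,1,f); (5,3,a); (7,5,f); (7,6,a); (18,10,a); (18,15,f)
step 2: rule r3; match: 0->7, 1->5, 2->1, 3->3, 4->6; deleted nodes 1, 5; deleted edges (5,1,f); (5,3,a); (7,5,f); (7,6,a); added nodes 19; added edges (7,6,f); (7,19,a); (19,3,f); (19,6,a); result: nodes: 3:T, 6:W, 7:A, 10:D, 15:D, 18:A, 19:A edges: (7,6,f); (7,19,a); (18,10,a); (18,15,f); (19,3,f); (19,6,a)
final:
nodes: 3:T, 6:W, 7:A, 10:D, 15:D, 18:A, 19:A
edges: (7,6,f); (7,19,a); (18,10,a); (18,15,f); (19,3,f); (19,6,a)


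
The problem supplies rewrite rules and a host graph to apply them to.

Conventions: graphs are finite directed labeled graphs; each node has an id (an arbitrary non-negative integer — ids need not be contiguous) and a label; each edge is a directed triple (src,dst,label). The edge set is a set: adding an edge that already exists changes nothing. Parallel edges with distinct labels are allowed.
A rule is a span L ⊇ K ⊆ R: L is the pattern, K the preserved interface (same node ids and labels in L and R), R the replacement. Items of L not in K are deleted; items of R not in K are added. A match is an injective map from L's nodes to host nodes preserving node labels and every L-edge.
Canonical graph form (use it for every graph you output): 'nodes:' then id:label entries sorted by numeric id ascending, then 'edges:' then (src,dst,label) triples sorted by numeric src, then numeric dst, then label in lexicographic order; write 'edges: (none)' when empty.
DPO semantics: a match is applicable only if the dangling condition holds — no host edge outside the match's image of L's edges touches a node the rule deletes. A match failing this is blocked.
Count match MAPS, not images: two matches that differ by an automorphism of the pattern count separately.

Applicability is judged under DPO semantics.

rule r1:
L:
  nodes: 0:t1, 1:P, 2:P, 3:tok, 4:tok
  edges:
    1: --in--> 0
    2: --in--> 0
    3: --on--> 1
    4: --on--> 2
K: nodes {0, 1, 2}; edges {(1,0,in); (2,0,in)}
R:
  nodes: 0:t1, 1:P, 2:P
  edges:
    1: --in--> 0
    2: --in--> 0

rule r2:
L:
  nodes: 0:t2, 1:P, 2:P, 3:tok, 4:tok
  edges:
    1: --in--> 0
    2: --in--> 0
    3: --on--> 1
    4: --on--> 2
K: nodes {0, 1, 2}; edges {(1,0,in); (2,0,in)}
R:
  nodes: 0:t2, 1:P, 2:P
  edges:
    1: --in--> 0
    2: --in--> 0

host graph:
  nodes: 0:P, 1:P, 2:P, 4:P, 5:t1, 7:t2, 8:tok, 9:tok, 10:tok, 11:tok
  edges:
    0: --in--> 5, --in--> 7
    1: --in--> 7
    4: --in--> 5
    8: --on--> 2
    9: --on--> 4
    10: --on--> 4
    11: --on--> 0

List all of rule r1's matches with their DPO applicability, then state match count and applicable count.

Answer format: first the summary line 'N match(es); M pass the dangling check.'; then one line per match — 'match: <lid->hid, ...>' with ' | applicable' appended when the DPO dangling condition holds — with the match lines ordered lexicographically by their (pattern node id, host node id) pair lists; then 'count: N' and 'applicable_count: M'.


4 match(es); 4 pass the dangling check.
match: 0->5, 1->0, 2->4, 3->11, 4->9 | applicable
match: 0->5, 1->0, 2->4, 3->11, 4->10 | applicable
match: 0->5, 1->4, 2->0, 3->9, 4->11 | applicable
match: 0->5, 1->4, 2->0, 3->10, 4->11 | applicable
count: 4
applicable_count: 4


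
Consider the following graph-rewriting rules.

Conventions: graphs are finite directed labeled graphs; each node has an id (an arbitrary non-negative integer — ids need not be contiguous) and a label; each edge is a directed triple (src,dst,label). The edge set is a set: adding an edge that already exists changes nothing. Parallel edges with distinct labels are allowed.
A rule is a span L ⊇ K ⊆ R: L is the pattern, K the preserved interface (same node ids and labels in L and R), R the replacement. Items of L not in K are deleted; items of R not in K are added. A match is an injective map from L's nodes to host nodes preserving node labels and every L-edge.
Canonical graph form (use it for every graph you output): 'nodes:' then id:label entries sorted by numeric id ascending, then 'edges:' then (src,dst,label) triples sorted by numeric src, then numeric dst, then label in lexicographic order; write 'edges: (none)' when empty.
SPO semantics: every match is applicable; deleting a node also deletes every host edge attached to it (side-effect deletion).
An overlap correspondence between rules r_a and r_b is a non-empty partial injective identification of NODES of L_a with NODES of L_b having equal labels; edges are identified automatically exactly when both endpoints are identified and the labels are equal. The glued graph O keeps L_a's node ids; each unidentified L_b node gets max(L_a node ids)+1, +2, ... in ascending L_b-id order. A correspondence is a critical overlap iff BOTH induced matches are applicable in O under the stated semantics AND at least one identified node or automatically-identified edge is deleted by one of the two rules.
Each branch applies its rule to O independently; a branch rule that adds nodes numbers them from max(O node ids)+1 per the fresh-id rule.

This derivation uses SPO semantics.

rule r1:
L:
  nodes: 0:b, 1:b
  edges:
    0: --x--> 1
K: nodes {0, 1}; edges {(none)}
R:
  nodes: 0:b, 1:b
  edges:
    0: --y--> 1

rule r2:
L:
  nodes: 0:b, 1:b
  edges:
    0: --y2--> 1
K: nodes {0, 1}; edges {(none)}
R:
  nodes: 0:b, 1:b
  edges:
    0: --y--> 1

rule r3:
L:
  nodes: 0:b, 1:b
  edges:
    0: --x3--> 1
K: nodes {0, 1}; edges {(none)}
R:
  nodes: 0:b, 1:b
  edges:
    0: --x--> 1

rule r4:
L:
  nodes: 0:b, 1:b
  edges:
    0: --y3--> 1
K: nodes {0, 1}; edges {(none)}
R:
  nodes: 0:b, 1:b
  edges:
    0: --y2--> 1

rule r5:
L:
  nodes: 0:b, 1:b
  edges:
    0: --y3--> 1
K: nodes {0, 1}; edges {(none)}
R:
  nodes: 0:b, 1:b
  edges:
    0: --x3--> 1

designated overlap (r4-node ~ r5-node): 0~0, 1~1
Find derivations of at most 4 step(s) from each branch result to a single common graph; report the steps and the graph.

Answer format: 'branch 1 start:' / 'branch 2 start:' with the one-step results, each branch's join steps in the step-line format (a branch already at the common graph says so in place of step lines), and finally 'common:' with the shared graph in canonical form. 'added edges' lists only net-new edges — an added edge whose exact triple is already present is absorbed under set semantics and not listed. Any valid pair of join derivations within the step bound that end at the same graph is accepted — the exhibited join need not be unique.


branch 1 start:
nodes: 0:b, 1:b
edges: (0,1,y2)
branch 2 start:
nodes: 0:b, 1:b
edges: (0,1,x3)
branch 1 step 1: rule r2; match: 0->0, 1->1; deleted nodes (none); deleted edges (0,1,y2); added nodes (none); added edges (0,1,y); result: nodes: 0:b, 1:b edges: (0,1,y)
branch 2 step 1: rule r3; match: 0->0, 1->1; deleted nodes (none); deleted edges (0,1,x3); added nodes (none); added edges (0,1,x); result: nodes: 0:b, 1:b edges: (0,1,x)
branch 2 step 2: rule r1; match: 0->0, 1->1; deleted nodes (none); deleted edges (0,1,x); added nodes (none); added edges (0,1,y); result: nodes: 0:b, 1:b edges: (0,1,y)
common:
nodes: 0:b, 1:b
edges: (0,1,y)


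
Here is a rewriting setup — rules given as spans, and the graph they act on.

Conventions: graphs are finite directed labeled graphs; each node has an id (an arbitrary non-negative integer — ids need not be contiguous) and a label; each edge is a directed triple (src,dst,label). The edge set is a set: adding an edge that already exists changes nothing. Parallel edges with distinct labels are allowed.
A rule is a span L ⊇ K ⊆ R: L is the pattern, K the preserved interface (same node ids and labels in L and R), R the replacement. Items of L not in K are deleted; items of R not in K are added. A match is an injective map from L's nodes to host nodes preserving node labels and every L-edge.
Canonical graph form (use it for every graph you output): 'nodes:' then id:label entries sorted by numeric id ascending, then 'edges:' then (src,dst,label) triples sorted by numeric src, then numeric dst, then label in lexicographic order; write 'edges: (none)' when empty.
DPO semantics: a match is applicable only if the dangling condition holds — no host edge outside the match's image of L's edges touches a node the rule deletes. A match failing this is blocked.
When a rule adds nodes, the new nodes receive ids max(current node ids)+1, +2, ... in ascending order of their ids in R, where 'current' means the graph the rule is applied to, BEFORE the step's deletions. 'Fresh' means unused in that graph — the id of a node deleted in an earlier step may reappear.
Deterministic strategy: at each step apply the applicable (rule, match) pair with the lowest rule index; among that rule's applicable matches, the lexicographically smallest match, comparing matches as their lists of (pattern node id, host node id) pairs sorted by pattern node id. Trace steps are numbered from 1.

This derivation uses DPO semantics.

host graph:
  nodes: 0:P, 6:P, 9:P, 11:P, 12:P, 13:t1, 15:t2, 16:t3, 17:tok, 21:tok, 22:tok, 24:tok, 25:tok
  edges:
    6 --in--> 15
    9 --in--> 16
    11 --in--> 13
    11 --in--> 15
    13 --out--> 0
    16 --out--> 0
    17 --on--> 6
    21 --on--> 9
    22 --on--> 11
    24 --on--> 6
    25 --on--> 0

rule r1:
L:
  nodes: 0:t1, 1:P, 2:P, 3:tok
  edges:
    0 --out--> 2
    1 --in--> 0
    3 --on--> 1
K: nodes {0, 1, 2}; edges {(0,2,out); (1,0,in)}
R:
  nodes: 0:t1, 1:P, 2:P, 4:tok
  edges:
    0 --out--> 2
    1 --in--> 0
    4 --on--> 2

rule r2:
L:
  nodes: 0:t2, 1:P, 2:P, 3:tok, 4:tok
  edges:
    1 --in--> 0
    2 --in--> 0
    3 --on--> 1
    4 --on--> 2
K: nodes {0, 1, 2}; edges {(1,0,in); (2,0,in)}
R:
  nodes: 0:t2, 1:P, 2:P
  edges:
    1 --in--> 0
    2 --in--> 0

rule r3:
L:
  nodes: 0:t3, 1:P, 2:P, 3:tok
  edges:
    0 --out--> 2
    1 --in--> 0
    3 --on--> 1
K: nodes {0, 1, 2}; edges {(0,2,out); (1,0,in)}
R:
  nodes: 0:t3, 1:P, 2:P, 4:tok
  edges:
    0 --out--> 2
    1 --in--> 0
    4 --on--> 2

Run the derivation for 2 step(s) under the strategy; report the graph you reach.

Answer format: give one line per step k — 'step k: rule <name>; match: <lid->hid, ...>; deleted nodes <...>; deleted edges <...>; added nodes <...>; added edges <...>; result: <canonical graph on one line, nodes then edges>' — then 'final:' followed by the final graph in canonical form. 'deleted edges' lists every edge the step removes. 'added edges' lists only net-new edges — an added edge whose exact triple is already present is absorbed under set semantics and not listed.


step 1: rule r1; match: 0->13, 1->11, 2->0, 3->22; deleted nodes 22; deleted edges (22,11,on); added nodes 26; added edges (26,0,on); result: nodes: 0:P, 6:P, 9:P, 11:P, 12:P, 13:t1, 15:t2, 16:t3, 17:tok, 21:tok, 24:tok, 25:tok, 26:tok edges: (6,15,in); (9,16,in); (11,13,in); (11,15,in); (13,0,out); (16,0,out); (17,6,on); (21,9,on); (24,6,on); (25,0,on); (26,0,on)
step 2: rule r3; match: 0->16, 1->9, 2->0, 3->21; deleted nodes 21; deleted edges (21,9,on); added nodes 27; added edges (27,0,on); result: nodes: 0:P, 6:P, 9:P, 11:P, 12:P, 13:t1, 15:t2, 16:t3, 17:tok, 24:tok, 25:tok, 26:tok, 27:tok edges: (6,15,in); (9,16,in); (11,13,in); (11,15,in); (13,0,out); (16,0,out); (17,6,on); (24,6,on); (25,0,on); (26,0,on); (27,0,on)
final:
nodes: 0:P, 6:P, 9:P, 11:P, 12:P, 13:t1, 15:t2, 16:t3, 17:tok, 24:tok, 25:tok, 26:tok, 27:tok
edges: (6,15,in); (9,16,in); (11,13,in); (11,15,in); (13,0,out); (16,0,out); (17,6,on); (24,6,on); (25,0,on); (26,0,on); (27,0,on)


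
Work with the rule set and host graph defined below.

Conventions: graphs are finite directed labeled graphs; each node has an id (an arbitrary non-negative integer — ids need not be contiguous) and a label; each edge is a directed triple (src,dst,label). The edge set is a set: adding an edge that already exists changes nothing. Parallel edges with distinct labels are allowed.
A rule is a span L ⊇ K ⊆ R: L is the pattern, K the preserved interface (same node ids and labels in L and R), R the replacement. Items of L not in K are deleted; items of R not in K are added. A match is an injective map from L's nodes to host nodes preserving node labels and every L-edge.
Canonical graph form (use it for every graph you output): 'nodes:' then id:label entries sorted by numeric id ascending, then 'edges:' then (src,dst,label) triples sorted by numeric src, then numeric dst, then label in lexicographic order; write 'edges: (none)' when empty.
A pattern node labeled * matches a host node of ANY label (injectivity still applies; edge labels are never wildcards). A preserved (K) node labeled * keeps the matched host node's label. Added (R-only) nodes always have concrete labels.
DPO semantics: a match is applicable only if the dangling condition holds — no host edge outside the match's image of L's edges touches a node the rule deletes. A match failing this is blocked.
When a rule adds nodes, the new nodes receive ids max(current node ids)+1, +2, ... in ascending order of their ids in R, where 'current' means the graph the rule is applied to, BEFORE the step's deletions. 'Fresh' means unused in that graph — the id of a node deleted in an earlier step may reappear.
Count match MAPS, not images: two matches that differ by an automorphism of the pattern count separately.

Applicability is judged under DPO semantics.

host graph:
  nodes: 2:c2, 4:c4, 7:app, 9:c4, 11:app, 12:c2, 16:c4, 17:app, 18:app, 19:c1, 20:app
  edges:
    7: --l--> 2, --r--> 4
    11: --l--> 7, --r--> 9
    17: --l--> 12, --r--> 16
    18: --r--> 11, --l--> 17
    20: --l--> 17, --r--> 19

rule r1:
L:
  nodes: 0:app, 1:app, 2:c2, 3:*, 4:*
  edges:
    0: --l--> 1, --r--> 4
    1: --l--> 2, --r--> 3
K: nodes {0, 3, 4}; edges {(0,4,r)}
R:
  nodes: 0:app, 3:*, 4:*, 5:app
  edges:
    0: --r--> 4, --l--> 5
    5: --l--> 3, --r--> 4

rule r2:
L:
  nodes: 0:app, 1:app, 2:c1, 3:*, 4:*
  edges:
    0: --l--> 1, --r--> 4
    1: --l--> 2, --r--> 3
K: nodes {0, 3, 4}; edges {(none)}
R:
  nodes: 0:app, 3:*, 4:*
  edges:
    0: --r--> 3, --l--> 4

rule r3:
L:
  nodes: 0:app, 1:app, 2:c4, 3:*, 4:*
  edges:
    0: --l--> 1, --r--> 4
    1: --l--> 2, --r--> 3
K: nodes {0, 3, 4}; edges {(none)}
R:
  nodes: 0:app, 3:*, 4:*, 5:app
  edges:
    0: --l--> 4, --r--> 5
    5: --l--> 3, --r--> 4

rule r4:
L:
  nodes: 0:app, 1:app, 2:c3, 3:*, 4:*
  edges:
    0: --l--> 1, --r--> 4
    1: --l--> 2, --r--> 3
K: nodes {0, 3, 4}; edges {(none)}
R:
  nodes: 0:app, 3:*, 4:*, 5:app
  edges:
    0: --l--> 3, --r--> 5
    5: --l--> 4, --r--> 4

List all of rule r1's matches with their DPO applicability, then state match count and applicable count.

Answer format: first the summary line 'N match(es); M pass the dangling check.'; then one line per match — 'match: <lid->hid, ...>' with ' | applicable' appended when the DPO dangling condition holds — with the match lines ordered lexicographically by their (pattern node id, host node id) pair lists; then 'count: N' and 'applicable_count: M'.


3 match(es); 1 pass the dangling check.
match: 0->11, 1->7, 2->2, 3->4, 4->9 | applicable
match: 0->18, 1->17, 2->12, 3->16, 4->11
match: 0->20, 1->17, 2->12, 3->16, 4->19
count: 3
applicable_count: 1


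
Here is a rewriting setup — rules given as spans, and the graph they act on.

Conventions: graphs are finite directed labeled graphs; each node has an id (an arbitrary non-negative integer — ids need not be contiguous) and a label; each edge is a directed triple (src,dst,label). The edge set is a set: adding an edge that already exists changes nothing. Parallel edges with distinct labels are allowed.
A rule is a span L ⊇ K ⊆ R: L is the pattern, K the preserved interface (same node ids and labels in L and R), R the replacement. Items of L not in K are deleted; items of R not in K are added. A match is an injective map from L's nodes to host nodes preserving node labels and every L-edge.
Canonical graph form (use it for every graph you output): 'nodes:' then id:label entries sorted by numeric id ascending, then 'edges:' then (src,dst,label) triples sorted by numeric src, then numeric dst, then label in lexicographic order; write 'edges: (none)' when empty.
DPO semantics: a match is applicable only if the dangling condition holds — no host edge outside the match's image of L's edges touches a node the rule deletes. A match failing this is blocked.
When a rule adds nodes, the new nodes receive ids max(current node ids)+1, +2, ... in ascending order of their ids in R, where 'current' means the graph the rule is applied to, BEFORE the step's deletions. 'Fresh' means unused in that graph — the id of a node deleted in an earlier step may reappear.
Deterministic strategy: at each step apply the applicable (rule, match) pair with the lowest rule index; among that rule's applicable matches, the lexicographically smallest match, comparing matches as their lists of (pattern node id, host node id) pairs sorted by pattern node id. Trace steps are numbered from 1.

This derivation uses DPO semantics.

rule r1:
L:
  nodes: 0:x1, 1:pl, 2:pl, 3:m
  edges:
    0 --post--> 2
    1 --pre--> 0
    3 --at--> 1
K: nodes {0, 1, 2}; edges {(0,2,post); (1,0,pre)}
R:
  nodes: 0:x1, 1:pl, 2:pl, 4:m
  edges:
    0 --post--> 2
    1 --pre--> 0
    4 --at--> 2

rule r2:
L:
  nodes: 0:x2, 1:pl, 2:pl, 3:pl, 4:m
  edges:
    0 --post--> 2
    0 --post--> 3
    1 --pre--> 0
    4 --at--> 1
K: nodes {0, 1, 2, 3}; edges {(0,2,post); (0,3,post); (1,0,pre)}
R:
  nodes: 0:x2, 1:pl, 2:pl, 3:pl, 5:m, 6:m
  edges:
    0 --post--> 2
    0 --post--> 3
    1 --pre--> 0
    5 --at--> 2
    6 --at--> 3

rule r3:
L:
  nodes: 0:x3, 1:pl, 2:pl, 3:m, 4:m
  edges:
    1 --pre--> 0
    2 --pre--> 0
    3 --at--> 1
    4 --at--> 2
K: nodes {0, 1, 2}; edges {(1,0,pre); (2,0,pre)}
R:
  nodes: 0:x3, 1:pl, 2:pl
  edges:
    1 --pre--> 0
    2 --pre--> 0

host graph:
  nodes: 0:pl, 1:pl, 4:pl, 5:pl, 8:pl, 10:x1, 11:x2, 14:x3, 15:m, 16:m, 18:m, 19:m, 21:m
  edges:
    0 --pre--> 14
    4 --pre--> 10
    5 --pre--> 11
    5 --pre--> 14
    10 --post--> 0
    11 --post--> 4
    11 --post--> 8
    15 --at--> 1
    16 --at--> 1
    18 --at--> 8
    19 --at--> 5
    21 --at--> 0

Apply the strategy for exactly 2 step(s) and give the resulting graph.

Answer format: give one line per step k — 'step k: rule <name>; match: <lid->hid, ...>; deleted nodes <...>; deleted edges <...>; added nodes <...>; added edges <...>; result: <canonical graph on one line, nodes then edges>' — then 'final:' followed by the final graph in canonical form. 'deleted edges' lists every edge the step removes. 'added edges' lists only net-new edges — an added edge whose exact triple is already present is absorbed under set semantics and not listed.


step 1: rule r2; match: 0->11, 1->5, 2->4, 3->8, 4->19; deleted nodes 19; deleted edges (19,5,at); added nodes 22, 23; added edges (22,4,at); (23,8,at); result: nodes: 0:pl, 1:pl, 4:pl, 5:pl, 8:pl, 10:x1, 11:x2, 14:x3, 15:m, 16:m, 18:m, 21:m, 22:m, 23:m edges: (0,14,pre); (4,10,pre); (5,11,pre); (5,14,pre); (10,0,post); (11,4,post); (11,8,post); (15,1,at); (16,1,at); (18,8,at); (21,0,at); (22,4,at); (23,8,at)
step 2: rule r1; match: 0->10, 1->4, 2->0, 3->22; deleted nodes 22; deleted edges (22,4,at); added nodes 24; added edges (24,0,at); result: nodes: 0:pl, 1:pl, 4:pl, 5:pl, 8:pl, 10:x1, 11:x2, 14:x3, 15:m, 16:m, 18:m, 21:m, 23:m, 24:m edges: (0,14,pre); (4,10,pre); (5,11,pre); (5,14,pre); (10,0,post); (11,4,post); (11,8,post); (15,1,at); (16,1,at); (18,8,at); (21,0,at); (23,8,at); (24,0,at)
final:
nodes: 0:pl, 1:pl, 4:pl, 5:pl, 8:pl, 10:x1, 11:x2, 14:x3, 15:m, 16:m, 18:m, 21:m, 23:m, 24:m
edges: (0,14,pre); (4,10,pre); (5,11,pre); (5,14,pre); (10,0,post); (11,4,post); (11,8,post); (15,1,at); (16,1,at); (18,8,at); (21,0,at); (23,8,at); (24,0,at)
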